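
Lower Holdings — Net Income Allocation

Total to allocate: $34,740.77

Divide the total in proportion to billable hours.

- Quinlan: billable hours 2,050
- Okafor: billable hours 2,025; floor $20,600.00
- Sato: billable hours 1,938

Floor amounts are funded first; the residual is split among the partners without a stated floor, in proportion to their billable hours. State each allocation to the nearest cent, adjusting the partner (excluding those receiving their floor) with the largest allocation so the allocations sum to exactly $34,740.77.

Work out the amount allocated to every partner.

Fund the minimums — Okafor $20,600.00. Residual $14,140.77.
Residual split over remaining billable hours 3,988: Quinlan 7,268.9515 → $7,268.95; Sato 6,871.8185 → $6,871.82.

Quinlan: $7,268.95 | Okafor: $20,600.00 | Sato: $6,871.82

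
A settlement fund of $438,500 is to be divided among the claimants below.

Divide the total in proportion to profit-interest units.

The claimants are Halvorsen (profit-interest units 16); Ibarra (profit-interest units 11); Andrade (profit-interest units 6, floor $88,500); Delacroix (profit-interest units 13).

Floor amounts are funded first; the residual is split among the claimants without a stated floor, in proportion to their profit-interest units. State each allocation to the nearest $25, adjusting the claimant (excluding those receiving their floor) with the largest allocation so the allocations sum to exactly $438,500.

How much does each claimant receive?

Guaranteed amounts: Andrade $88,500. Remaining pool $350,000.
Remaining pool split over remaining profit-interest units 40: Halvorsen 140,000.00 → $140,000; Ibarra 96,250.00 → $96,250; Delacroix 113,750.00 → $113,750.

Halvorsen: $140,000; Ibarra: $96,250; Andrade: $88,500; Delacroix: $113,750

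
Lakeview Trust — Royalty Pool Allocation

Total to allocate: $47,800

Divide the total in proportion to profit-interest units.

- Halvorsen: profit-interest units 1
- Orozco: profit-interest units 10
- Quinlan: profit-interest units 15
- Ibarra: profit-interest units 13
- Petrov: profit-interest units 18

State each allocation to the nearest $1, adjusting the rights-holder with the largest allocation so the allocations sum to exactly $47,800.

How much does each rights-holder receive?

Halvorsen: $839; Orozco: $8,386; Quinlan: $12,579; Ibarra: $10,902; Petrov: $15,094

Total profit-interest units = 57.
Raw shares: Halvorsen 1/57 × $47,800 = 838.60; Orozco 10/57 × $47,800 = 8,385.96; Quinlan 15/57 × $47,800 = 12,578.95; Ibarra 13/57 × $47,800 = 10,901.75; Petrov 18/57 × $47,800 = 15,094.74.
After rounding ($1): Halvorsen $839; Orozco $8,386; Quinlan $12,579; Ibarra $10,902; Petrov $15,095. Sum = $47,801.
Difference $47,800 − $47,801 = −$1 applied to largest allocation (Petrov): Petrov becomes $15,094.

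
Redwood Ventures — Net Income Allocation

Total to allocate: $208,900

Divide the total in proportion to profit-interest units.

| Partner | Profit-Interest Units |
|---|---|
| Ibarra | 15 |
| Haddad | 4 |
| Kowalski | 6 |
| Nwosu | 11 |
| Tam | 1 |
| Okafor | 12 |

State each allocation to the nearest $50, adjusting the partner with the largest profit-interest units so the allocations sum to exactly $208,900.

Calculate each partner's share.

Combined profit-interest units = 15 + 4 + 6 + 11 + 1 + 12 = 49.
Unrounded shares: Ibarra 63,948.98; Haddad 17,053.06; Kowalski 25,579.59; Nwosu 46,895.92; Tam 4,263.27; Okafor 51,159.18.
Rounded to nearest $50: Ibarra $63,950; Haddad $17,050; Kowalski $25,600; Nwosu $46,900; Tam $4,250; Okafor $51,150. Sum = $208,900.
Rounded total matches; no reconciliation needed.

Ibarra: $63,950 | Haddad: $17,050 | Kowalski: $25,600 | Nwosu: $46,900 | Tam: $4,250 | Okafor: $51,150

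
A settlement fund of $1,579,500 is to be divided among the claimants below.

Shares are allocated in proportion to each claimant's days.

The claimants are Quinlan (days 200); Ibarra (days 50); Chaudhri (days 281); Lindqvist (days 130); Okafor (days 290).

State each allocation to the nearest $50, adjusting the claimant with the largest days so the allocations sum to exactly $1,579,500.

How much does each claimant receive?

Days total: 200 + 50 + 281 + 130 + 290 = 951.
Raw shares: Quinlan 332,176.66; Ibarra 83,044.16; Chaudhri 466,708.20; Lindqvist 215,914.83; Okafor 481,656.15.
At nearest $50: Quinlan $332,200; Ibarra $83,050; Chaudhri $466,700; Lindqvist $215,900; Okafor $481,650. Sum = $1,579,500.
No rounding difference to absorb.

Quinlan: $332,200; Ibarra: $83,050; Chaudhri: $466,700; Lindqvist: $215,900; Okafor: $481,650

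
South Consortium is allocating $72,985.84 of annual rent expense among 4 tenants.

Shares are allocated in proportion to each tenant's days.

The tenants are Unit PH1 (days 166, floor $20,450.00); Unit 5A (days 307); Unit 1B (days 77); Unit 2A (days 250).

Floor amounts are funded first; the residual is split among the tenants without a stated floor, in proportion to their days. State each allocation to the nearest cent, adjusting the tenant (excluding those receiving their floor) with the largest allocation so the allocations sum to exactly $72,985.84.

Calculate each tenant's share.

Unit PH1: $20,450.00 | Unit 5A: $25,439.27 | Unit 1B: $6,380.54 | Unit 2A: $20,716.03

Fund the minimums — Unit PH1 $20,450.00. Residual $52,535.84.
Residual split over remaining days 634: Unit 5A 25,439.2790 → $25,439.28; Unit 1B 6,380.5358 → $6,380.54; Unit 2A 20,716.0252 → $20,716.03.
Rounding difference −$0.01 applied to Unit 5A → $25,439.27.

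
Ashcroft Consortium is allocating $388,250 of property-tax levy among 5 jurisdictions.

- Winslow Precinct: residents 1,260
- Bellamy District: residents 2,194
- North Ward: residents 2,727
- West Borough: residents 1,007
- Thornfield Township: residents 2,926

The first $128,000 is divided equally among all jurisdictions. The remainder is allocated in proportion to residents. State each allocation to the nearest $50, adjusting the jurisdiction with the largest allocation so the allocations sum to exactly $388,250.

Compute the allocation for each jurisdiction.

$128,000 shared equally gives $25,600 per jurisdiction.
Remainder $260,250 by residents (total 10,114): Winslow Precinct 32,421.89 → $32,400; Bellamy District 56,455.26 → $56,450; North Ward 70,170.23 → $70,150; West Borough 25,911.78 → $25,900; Thornfield Township 75,290.83 → $75,300.
Rounding difference +$50 on remainder applied to Thornfield Township.
Totals: Winslow Precinct $25,600 + $32,400 = $58,000; Bellamy District $25,600 + $56,450 = $82,050; North Ward $25,600 + $70,150 = $95,750; West Borough $25,600 + $25,900 = $51,500; Thornfield Township $25,600 + $75,350 = $100,950.

Winslow Precinct: $58,000; Bellamy District: $82,050; North Ward: $95,750; West Borough: $51,500; Thornfield Township: $100,950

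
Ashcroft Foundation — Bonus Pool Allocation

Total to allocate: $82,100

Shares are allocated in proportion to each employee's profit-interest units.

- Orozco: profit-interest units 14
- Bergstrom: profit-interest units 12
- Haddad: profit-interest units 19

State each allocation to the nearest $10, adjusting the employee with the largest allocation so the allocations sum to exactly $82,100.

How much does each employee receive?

Sum of profit-interest units: 45.
Pro-rata amounts: Orozco 14/45 × $82,100 = 25,542.22; Bergstrom 12/45 × $82,100 = 21,893.33; Haddad 19/45 × $82,100 = 34,664.44.
After rounding ($10): Orozco $25,540; Bergstrom $21,890; Haddad $34,660. Sum = $82,090.
Difference $82,100 − $82,090 = +$10 applied to largest allocation (Haddad): Haddad becomes $34,670.

Orozco: $25,540 · Bergstrom: $21,890 · Haddad: $34,670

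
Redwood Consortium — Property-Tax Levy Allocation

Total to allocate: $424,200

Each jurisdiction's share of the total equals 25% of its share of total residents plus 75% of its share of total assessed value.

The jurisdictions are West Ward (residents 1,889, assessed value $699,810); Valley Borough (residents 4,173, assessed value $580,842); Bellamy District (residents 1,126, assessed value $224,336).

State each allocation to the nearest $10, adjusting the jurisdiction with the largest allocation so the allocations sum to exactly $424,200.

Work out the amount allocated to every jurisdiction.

Totals — residents 7,188, assessed value 1,504,988.
Composite weights (25% residents + 75% assessed value): West Ward 0.4144; Valley Borough 0.4346; Bellamy District 0.1510.
Unrounded shares: West Ward 175,807.60; Valley Borough 184,355.70; Bellamy District 64,036.69.
At nearest $10: West Ward $175,810; Valley Borough $184,360; Bellamy District $64,040. Sum = $424,210.
Difference $424,200 − $424,210 = −$10 applied to largest allocation (Valley Borough): Valley Borough becomes $184,350.

West Ward: $175,810 | Valley Borough: $184,350 | Bellamy District: $64,040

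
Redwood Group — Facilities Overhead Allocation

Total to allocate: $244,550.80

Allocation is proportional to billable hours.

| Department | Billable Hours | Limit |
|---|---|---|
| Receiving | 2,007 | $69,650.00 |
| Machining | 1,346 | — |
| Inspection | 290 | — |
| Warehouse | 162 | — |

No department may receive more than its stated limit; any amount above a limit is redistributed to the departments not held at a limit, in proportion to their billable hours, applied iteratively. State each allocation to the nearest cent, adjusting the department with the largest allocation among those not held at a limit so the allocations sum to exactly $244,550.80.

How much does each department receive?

Receiving: $69,650.00; Machining: $130,932.41; Inspection: $28,209.81; Warehouse: $15,758.58

Billable hours total: 3,805.
Unconstrained shares: Receiving 128,991.7098; Machining 86,508.6404; Inspection 18,638.5629; Warehouse 10,411.8869.
Cap binds for Receiving ($69,650.00); residual $174,900.80 reallocated over remaining billable hours 1,798.
Redistributed shares: Machining 130,932.4120 → $130,932.41; Inspection 28,209.8065 → $28,209.81; Warehouse 15,758.5815 → $15,758.58.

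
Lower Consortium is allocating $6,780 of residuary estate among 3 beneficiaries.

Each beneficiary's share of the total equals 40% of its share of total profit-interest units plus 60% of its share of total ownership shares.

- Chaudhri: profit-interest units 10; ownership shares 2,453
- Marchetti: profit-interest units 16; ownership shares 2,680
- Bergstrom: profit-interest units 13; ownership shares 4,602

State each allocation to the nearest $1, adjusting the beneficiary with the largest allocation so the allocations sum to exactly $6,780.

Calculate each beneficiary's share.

Totals — profit-interest units 39, ownership shares 9,735.
Composite weights (40% profit-interest units + 60% ownership shares): Chaudhri 0.2538; Marchetti 0.3293; Bergstrom 0.4170.
Proportional shares: Chaudhri 1,720.43; Marchetti 2,232.52; Bergstrom 2,827.05.
After rounding ($1): Chaudhri $1,720; Marchetti $2,233; Bergstrom $2,827. Sum = $6,780.
Sum already equals the total — no adjustment.

Chaudhri: $1,720 | Marchetti: $2,233 | Bergstrom: $2,827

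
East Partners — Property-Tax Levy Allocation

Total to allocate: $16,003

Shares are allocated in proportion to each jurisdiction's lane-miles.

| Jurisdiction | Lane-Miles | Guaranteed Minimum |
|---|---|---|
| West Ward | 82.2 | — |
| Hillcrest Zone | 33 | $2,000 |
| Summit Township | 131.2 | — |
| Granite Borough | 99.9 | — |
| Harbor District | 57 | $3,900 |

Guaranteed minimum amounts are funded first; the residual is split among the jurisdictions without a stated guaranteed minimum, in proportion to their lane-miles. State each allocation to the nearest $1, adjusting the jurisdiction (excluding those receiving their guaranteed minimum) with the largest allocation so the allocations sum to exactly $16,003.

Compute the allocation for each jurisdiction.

West Ward: $2,651; Hillcrest Zone: $2,000; Summit Township: $4,231; Granite Borough: $3,221; Harbor District: $3,900

Guaranteed amounts: Hillcrest Zone $2,000; Harbor District $3,900. Residual $10,103.
Residual split over remaining lane-miles 313.3: West Ward 2,650.71 → $2,651; Summit Township 4,230.81 → $4,231; Granite Borough 3,221.48 → $3,221.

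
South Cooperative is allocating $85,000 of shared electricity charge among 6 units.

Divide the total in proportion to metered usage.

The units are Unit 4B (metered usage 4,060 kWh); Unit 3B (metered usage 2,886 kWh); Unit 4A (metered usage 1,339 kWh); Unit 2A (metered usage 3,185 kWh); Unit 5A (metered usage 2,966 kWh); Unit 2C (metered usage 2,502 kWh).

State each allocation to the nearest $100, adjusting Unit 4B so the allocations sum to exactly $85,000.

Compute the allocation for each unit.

Unit 4B: $20,300 · Unit 3B: $14,500 · Unit 4A: $6,700 · Unit 2A: $16,000 · Unit 5A: $14,900 · Unit 2C: $12,600

Metered usage total: 16,938.
Raw shares: Unit 4B 4,060/16,938 × $85,000 = 20,374.31; Unit 3B 2,886/16,938 × $85,000 = 14,482.82; Unit 4A 1,339/16,938 × $85,000 = 6,719.51; Unit 2A 3,185/16,938 × $85,000 = 15,983.29; Unit 5A 2,966/16,938 × $85,000 = 14,884.28; Unit 2C 2,502/16,938 × $85,000 = 12,555.79.
Rounded to nearest $100: Unit 4B $20,400; Unit 3B $14,500; Unit 4A $6,700; Unit 2A $16,000; Unit 5A $14,900; Unit 2C $12,600. Sum = $85,100.
Difference $85,000 − $85,100 = −$100 applied to Unit 4B: Unit 4B becomes $20,300.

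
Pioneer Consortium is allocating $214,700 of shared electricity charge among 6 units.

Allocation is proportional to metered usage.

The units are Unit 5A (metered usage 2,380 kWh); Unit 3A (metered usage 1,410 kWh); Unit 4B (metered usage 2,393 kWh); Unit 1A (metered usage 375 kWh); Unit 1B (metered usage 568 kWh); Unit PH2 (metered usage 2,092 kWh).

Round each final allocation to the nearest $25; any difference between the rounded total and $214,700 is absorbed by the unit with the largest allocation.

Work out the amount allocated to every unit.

Total metered usage = 9,218.
Proportional shares: Unit 5A 2,380/9,218 × $214,700 = 55,433.50; Unit 3A 1,410/9,218 × $214,700 = 32,840.85; Unit 4B 2,393/9,218 × $214,700 = 55,736.29; Unit 1A 375/9,218 × $214,700 = 8,734.27; Unit 1B 568/9,218 × $214,700 = 13,229.51; Unit PH2 2,092/9,218 × $214,700 = 48,725.58.
At nearest $25: Unit 5A $55,425; Unit 3A $32,850; Unit 4B $55,725; Unit 1A $8,725; Unit 1B $13,225; Unit PH2 $48,725. Sum = $214,675.
Difference $214,700 − $214,675 = +$25 applied to largest allocation (Unit 4B): Unit 4B becomes $55,750.

Unit 5A: $55,425 | Unit 3A: $32,850 | Unit 4B: $55,750 | Unit 1A: $8,725 | Unit 1B: $13,225 | Unit PH2: $48,725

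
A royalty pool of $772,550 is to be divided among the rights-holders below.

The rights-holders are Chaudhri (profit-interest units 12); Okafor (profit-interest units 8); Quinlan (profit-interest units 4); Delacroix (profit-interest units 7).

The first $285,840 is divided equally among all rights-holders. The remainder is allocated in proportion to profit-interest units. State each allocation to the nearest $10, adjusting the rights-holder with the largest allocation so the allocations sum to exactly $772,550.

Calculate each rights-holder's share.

$285,840 shared equally gives $71,460 per rights-holder.
Remainder $486,710 by profit-interest units (total 31): Chaudhri 188,403.87 → $188,400; Okafor 125,602.58 → $125,600; Quinlan 62,801.29 → $62,800; Delacroix 109,902.26 → $109,900.
Rounding difference +$10 on remainder applied to Chaudhri.
Totals: Chaudhri $71,460 + $188,410 = $259,870; Okafor $71,460 + $125,600 = $197,060; Quinlan $71,460 + $62,800 = $134,260; Delacroix $71,460 + $109,900 = $181,360.

Chaudhri: $259,870 | Okafor: $197,060 | Quinlan: $134,260 | Delacroix: $181,360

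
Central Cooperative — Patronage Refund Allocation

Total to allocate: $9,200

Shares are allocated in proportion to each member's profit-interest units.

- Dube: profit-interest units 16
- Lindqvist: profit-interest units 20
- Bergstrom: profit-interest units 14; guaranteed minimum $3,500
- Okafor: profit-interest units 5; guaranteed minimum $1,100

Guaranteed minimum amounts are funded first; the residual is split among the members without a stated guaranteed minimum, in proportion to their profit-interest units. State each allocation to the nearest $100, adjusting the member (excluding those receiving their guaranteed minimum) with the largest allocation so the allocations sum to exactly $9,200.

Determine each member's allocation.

Dube: $2,000 | Lindqvist: $2,600 | Bergstrom: $3,500 | Okafor: $1,100

Fund the minimums — Bergstrom $3,500; Okafor $1,100. Remaining pool $4,600.
Remaining pool split over remaining profit-interest units 36: Dube 2,044.44 → $2,000; Lindqvist 2,555.56 → $2,600.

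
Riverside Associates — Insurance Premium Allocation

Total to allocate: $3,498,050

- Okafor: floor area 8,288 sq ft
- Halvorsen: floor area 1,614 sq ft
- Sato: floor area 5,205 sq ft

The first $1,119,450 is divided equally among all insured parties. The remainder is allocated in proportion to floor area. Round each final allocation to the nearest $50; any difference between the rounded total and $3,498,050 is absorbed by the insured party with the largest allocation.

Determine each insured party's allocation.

First tranche $1,119,450 split equally: $373,150 each.
Remainder $2,378,600 by floor area (total 15,107): Okafor 1,304,947.16 → $1,304,950; Halvorsen 254,124.60 → $254,100; Sato 819,528.23 → $819,550.
Totals: Okafor $373,150 + $1,304,950 = $1,678,100; Halvorsen $373,150 + $254,100 = $627,250; Sato $373,150 + $819,550 = $1,192,700.

Okafor: $1,678,100; Halvorsen: $627,250; Sato: $1,192,700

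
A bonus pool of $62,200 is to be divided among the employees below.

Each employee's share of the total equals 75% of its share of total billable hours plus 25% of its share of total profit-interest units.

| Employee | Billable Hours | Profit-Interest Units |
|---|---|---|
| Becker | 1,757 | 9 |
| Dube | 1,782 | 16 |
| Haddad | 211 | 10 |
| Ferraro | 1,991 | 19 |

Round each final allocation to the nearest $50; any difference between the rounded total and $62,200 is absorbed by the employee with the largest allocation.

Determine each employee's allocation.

Billable hours total 5,741; profit-interest units total 54.
Blended shares (75% billable hours + 25% profit-interest units): Becker 0.2712; Dube 0.3069; Haddad 0.0739; Ferraro 0.3481.
Pro-rata amounts: Becker 16,868.63; Dube 19,087.52; Haddad 4,594.17; Ferraro 21,649.69.
At nearest $50: Becker $16,850; Dube $19,100; Haddad $4,600; Ferraro $21,650. Sum = $62,200.
Rounded total matches; no reconciliation needed.

Becker: $16,850 | Dube: $19,100 | Haddad: $4,600 | Ferraro: $21,650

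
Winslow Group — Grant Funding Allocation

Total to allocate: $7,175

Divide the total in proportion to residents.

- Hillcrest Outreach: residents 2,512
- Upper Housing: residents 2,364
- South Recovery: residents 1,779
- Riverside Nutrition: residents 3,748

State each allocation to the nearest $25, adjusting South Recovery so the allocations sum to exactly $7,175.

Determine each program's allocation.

Residents total: 10,403.
Raw shares: Hillcrest Outreach 2,512/10,403 × $7,175 = 1,732.54; Upper Housing 2,364/10,403 × $7,175 = 1,630.46; South Recovery 1,779/10,403 × $7,175 = 1,226.99; Riverside Nutrition 3,748/10,403 × $7,175 = 2,585.01.
After rounding ($25): Hillcrest Outreach $1,725; Upper Housing $1,625; South Recovery $1,225; Riverside Nutrition $2,575. Sum = $7,150.
Difference $7,175 − $7,150 = +$25 applied to South Recovery: South Recovery becomes $1,250.

Hillcrest Outreach: $1,725; Upper Housing: $1,625; South Recovery: $1,250; Riverside Nutrition: $2,575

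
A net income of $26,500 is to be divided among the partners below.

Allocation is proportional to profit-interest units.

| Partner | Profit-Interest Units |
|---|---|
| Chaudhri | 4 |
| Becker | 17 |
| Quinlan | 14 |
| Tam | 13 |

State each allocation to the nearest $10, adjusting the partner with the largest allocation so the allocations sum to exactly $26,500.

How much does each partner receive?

Sum of profit-interest units: 48.
Unrounded shares: Chaudhri 4/48 × $26,500 = 2,208.33; Becker 17/48 × $26,500 = 9,385.42; Quinlan 14/48 × $26,500 = 7,729.17; Tam 13/48 × $26,500 = 7,177.08.
Rounded to nearest $10: Chaudhri $2,210; Becker $9,390; Quinlan $7,730; Tam $7,180. Sum = $26,510.
Difference $26,500 − $26,510 = −$10 applied to largest allocation (Becker): Becker becomes $9,380.

Chaudhri: $2,210 | Becker: $9,380 | Quinlan: $7,730 | Tam: $7,180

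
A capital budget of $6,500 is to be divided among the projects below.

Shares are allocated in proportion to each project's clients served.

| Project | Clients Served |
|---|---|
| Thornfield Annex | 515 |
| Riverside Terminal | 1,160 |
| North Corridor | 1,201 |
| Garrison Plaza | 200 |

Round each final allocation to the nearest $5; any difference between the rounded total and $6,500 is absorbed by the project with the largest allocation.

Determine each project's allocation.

Clients served total: 3,076.
Pro-rata amounts: Thornfield Annex 515/3,076 × $6,500 = 1,088.26; Riverside Terminal 1,160/3,076 × $6,500 = 2,451.24; North Corridor 1,201/3,076 × $6,500 = 2,537.87; Garrison Plaza 200/3,076 × $6,500 = 422.63.
Rounded to nearest $5: Thornfield Annex $1,090; Riverside Terminal $2,450; North Corridor $2,540; Garrison Plaza $425. Sum = $6,505.
Difference $6,500 − $6,505 = −$5 applied to largest allocation (North Corridor): North Corridor becomes $2,535.

Thornfield Annex: $1,090 | Riverside Terminal: $2,450 | North Corridor: $2,535 | Garrison Plaza: $425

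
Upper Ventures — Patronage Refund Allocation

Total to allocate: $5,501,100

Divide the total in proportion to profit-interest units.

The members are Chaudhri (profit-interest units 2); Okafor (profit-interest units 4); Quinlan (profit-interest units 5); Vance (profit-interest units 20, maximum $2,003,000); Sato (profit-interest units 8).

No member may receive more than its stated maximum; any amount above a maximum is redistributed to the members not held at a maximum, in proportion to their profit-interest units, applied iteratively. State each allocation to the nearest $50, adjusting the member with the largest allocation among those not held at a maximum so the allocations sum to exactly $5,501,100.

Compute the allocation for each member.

Chaudhri: $368,200; Okafor: $736,450; Quinlan: $920,550; Vance: $2,003,000; Sato: $1,472,900

Sum of profit-interest units: 39.
Pro-rata shares before constraints: Chaudhri 282,107.69; Okafor 564,215.38; Quinlan 705,269.23; Vance 2,821,076.92; Sato 1,128,430.77.
Cap binds for Vance ($2,003,000); balance $3,498,100 reallocated over remaining profit-interest units 19.
Redistributed shares: Chaudhri 368,221.05 → $368,200; Okafor 736,442.11 → $736,450; Quinlan 920,552.63 → $920,550; Sato 1,472,884.21 → $1,472,900.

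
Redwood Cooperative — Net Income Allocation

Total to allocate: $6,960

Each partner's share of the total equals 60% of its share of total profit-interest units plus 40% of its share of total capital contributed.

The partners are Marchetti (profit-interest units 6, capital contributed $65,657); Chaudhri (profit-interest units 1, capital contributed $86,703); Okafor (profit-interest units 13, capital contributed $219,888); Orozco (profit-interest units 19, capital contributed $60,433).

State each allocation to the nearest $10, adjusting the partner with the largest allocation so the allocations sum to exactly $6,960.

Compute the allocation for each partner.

Profit-interest units total 39; capital contributed total 432,681.
Blended shares (60% profit-interest units + 40% capital contributed): Marchetti 0.1530; Chaudhri 0.0955; Okafor 0.4033; Orozco 0.3482.
Pro-rata amounts: Marchetti 1,064.92; Chaudhri 664.95; Okafor 2,806.83; Orozco 2,423.31.
Rounded to nearest $10: Marchetti $1,060; Chaudhri $660; Okafor $2,810; Orozco $2,420. Sum = $6,950.
Difference $6,960 − $6,950 = +$10 applied to largest allocation (Okafor): Okafor becomes $2,820.

Marchetti: $1,060 | Chaudhri: $660 | Okafor: $2,820 | Orozco: $2,420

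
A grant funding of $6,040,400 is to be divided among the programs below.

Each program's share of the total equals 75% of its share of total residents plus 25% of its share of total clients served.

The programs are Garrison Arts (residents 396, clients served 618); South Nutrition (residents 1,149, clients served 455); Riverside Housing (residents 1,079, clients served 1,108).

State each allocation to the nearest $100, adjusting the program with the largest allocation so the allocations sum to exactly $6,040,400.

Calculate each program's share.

Totals — residents 2,624, clients served 2,181.
Blended shares (75% residents + 25% clients served): Garrison Arts 0.1840; South Nutrition 0.3806; Riverside Housing 0.4354.
Raw shares: Garrison Arts 1,111,584.85; South Nutrition 2,298,769.65; Riverside Housing 2,630,045.50.
Rounded to nearest $100: Garrison Arts $1,111,600; South Nutrition $2,298,800; Riverside Housing $2,630,000. Sum = $6,040,400.
Sum already equals the total — no adjustment.

Garrison Arts: $1,111,600 | South Nutrition: $2,298,800 | Riverside Housing: $2,630,000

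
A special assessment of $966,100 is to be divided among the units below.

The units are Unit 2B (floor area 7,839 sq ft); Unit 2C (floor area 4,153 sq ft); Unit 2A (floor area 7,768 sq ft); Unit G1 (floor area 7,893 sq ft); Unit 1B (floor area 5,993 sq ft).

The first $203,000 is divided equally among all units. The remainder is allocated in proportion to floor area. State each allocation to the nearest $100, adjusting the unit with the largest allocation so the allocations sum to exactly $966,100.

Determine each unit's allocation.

First tranche $203,000 split equally: $40,600 each.
Remainder $763,100 by floor area (total 33,646): Unit 2B 177,790.55 → $177,800; Unit 2C 94,191.12 → $94,200; Unit 2A 176,180.25 → $176,200; Unit G1 179,015.29 → $179,000; Unit 1B 135,922.79 → $135,900.
Totals: Unit 2B $40,600 + $177,800 = $218,400; Unit 2C $40,600 + $94,200 = $134,800; Unit 2A $40,600 + $176,200 = $216,800; Unit G1 $40,600 + $179,000 = $219,600; Unit 1B $40,600 + $135,900 = $176,500.

Unit 2B: $218,400; Unit 2C: $134,800; Unit 2A: $216,800; Unit G1: $219,600; Unit 1B: $176,500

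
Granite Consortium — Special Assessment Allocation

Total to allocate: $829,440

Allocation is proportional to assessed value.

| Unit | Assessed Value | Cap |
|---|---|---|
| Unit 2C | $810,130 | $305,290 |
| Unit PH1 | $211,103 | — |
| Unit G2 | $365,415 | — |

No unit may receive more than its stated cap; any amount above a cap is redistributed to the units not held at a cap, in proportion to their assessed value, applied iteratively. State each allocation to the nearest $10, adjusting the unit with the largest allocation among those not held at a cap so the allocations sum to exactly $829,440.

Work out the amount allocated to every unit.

Sum of assessed value: 1,386,648.
Unconstrained shares: Unit 2C 484,588.90; Unit PH1 126,273.77; Unit G2 218,577.33.
Cap binds for Unit 2C ($305,290); remaining pool $524,150 reallocated over remaining assessed value 576,518.
Shares after redistribution: Unit PH1 191,927.46 → $191,930; Unit G2 332,222.54 → $332,220.

Unit 2C: $305,290 · Unit PH1: $191,930 · Unit G2: $332,220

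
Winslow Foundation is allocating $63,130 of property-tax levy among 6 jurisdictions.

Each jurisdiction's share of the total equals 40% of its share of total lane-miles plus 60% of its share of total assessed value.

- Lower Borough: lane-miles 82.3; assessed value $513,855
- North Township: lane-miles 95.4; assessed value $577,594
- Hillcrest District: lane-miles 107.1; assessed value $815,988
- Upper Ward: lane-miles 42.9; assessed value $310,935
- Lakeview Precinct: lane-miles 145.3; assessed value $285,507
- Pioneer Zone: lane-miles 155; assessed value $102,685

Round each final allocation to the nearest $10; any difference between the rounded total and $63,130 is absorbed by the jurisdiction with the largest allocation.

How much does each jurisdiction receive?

Lower Borough: $10,780 | North Township: $12,230 | Hillcrest District: $16,170 | Upper Ward: $6,240 | Lakeview Precinct: $9,990 | Pioneer Zone: $7,720

Totals — lane-miles 628, assessed value 2,606,564.
Composite weights (40% lane-miles + 60% assessed value): Lower Borough 0.1707; North Township 0.1937; Hillcrest District 0.2560; Upper Ward 0.0989; Lakeview Precinct 0.1583; Pioneer Zone 0.1224.
Pro-rata amounts: Lower Borough 10,776.52; North Township 12,229.52; Hillcrest District 16,164.26; Upper Ward 6,243.45; Lakeview Precinct 9,991.46; Pioneer Zone 7,724.77.
After rounding ($10): Lower Borough $10,780; North Township $12,230; Hillcrest District $16,160; Upper Ward $6,240; Lakeview Precinct $9,990; Pioneer Zone $7,720. Sum = $63,120.
Difference $63,130 − $63,120 = +$10 applied to largest allocation (Hillcrest District): Hillcrest District becomes $16,170.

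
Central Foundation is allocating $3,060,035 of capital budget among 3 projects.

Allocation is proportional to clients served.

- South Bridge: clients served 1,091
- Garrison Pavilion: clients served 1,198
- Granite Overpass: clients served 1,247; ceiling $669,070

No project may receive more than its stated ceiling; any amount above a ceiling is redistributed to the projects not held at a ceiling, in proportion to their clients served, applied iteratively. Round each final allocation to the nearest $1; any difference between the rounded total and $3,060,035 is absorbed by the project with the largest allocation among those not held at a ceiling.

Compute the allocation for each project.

South Bridge: $1,139,599 · Garrison Pavilion: $1,251,366 · Granite Overpass: $669,070

Total clients served = 3,536.
Pro-rata shares before constraints: South Bridge 944,145.41; Garrison Pavilion 1,036,742.63; Granite Overpass 1,079,146.96.
Held at cap: Granite Overpass ($669,070); balance $2,390,965 reallocated over remaining clients served 2,289.
Remaining shares: South Bridge 1,139,599.31 → $1,139,599; Garrison Pavilion 1,251,365.69 → $1,251,366.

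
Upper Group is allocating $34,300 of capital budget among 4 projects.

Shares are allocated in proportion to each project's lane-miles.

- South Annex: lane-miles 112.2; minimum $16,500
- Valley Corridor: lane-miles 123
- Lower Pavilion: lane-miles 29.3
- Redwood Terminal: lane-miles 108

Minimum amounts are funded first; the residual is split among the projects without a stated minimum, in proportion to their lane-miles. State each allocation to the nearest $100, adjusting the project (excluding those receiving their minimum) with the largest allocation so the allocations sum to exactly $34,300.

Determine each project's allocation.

Fund the minimums — South Annex $16,500. Remaining pool $17,800.
Remaining pool split over remaining lane-miles 260.3: Valley Corridor 8,411.06 → $8,400; Lower Pavilion 2,003.61 → $2,000; Redwood Terminal 7,385.32 → $7,400.

South Annex: $16,500 | Valley Corridor: $8,400 | Lower Pavilion: $2,000 | Redwood Terminal: $7,400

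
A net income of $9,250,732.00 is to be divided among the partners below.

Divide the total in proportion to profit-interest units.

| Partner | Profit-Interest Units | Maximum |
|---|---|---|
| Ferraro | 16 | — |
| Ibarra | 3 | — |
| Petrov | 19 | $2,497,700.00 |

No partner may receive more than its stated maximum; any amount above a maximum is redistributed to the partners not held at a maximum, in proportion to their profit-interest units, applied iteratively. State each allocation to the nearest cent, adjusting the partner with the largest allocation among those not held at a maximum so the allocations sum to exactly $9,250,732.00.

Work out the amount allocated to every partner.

Ferraro: $5,686,763.79 · Ibarra: $1,066,268.21 · Petrov: $2,497,700.00

Profit-interest units total: 38.
Pro-rata shares before constraints: Ferraro 3,895,045.0526; Ibarra 730,320.9474; Petrov 4,625,366.0000.
Cap binds for Petrov ($2,497,700.00); remaining pool $6,753,032.00 reallocated over remaining profit-interest units 19.
Shares after redistribution: Ferraro 5,686,763.7895 → $5,686,763.79; Ibarra 1,066,268.2105 → $1,066,268.21.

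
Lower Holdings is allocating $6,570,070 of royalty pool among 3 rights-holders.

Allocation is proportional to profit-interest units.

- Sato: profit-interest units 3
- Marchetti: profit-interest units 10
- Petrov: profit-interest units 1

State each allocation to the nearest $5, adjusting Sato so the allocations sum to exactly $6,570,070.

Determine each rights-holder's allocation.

Sum of profit-interest units: 14.
Proportional shares: Sato 3/14 × $6,570,070 = 1,407,872.14; Marchetti 10/14 × $6,570,070 = 4,692,907.14; Petrov 1/14 × $6,570,070 = 469,290.71.
After rounding ($5): Sato $1,407,870; Marchetti $4,692,905; Petrov $469,290. Sum = $6,570,065.
Difference $6,570,070 − $6,570,065 = +$5 applied to Sato: Sato becomes $1,407,875.

Sato: $1,407,875 · Marchetti: $4,692,905 · Petrov: $469,290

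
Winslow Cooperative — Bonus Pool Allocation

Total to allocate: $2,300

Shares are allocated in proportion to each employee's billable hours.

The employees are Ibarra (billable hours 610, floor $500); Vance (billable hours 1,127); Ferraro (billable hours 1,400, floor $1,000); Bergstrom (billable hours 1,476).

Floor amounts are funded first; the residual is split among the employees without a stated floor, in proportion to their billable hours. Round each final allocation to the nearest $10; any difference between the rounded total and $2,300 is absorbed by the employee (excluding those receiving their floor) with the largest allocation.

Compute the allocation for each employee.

Ibarra: $500; Vance: $350; Ferraro: $1,000; Bergstrom: $450

Guaranteed amounts: Ibarra $500; Ferraro $1,000. Remaining pool $800.
Remaining pool split over remaining billable hours 2,603: Vance 346.37 → $350; Bergstrom 453.63 → $450.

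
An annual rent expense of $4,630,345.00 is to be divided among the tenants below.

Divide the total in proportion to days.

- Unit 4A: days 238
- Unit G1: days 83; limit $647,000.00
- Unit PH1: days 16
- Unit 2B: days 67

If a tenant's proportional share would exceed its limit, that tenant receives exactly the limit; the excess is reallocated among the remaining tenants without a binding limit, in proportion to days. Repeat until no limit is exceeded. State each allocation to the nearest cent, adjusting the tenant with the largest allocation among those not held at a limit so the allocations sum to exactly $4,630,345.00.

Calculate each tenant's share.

Unit 4A: $2,953,383.52 · Unit G1: $647,000.00 · Unit PH1: $198,546.79 · Unit 2B: $831,414.69

Combined days = 404.
Unconstrained shares: Unit 4A 2,727,777.5000; Unit G1 951,283.7500; Unit PH1 183,380.0000; Unit 2B 767,903.7500.
Capped: Unit G1 ($647,000.00); balance $3,983,345.00 reallocated over remaining days 321.
Shares after redistribution: Unit 4A 2,953,383.5202 → $2,953,383.52; Unit PH1 198,546.7913 → $198,546.79; Unit 2B 831,414.6885 → $831,414.69.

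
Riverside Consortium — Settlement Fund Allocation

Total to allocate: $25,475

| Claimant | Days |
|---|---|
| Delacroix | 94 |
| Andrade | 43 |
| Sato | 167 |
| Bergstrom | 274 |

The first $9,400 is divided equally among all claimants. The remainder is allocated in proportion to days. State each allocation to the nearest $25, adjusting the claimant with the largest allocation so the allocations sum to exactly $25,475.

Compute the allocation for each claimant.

Equal tier: $9,400 ÷ 4 = $2,350 apiece.
Remainder $16,075 by days (total 578): Delacroix 2,614.27 → $2,625; Andrade 1,195.89 → $1,200; Sato 4,644.51 → $4,650; Bergstrom 7,620.33 → $7,625.
Rounding difference −$25 on remainder applied to Bergstrom.
Totals: Delacroix $2,350 + $2,625 = $4,975; Andrade $2,350 + $1,200 = $3,550; Sato $2,350 + $4,650 = $7,000; Bergstrom $2,350 + $7,600 = $9,950.

Delacroix: $4,975; Andrade: $3,550; Sato: $7,000; Bergstrom: $9,950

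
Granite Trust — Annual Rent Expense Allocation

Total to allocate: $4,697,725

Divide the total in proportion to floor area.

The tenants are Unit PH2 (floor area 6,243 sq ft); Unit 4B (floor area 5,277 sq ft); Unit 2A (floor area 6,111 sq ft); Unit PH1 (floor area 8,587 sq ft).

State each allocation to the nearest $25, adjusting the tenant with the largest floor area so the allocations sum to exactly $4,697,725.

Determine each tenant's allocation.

Total floor area = 26,218.
Proportional shares: Unit PH2 6,243/26,218 × $4,697,725 = 1,118,616.87; Unit 4B 5,277/26,218 × $4,697,725 = 945,529.59; Unit 2A 6,111/26,218 × $4,697,725 = 1,094,965.19; Unit PH1 8,587/26,218 × $4,697,725 = 1,538,613.34.
Rounded to nearest $25: Unit PH2 $1,118,625; Unit 4B $945,525; Unit 2A $1,094,975; Unit PH1 $1,538,625. Sum = $4,697,750.
Difference $4,697,725 − $4,697,750 = −$25 applied to largest floor area (Unit PH1): Unit PH1 becomes $1,538,600.

Unit PH2: $1,118,625 | Unit 4B: $945,525 | Unit 2A: $1,094,975 | Unit PH1: $1,538,600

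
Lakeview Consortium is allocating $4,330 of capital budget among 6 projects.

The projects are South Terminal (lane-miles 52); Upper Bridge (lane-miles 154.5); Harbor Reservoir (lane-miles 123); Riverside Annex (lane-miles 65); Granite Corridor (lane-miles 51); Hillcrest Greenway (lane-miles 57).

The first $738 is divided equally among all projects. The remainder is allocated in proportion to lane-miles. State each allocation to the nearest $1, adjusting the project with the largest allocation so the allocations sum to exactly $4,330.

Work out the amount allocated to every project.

First tranche $738 split equally: $123 each.
Remainder $3,592 by lane-miles (total 502.5): South Terminal 371.71 → $372; Upper Bridge 1,104.41 → $1,104; Harbor Reservoir 879.24 → $879; Riverside Annex 464.64 → $465; Granite Corridor 364.56 → $365; Hillcrest Greenway 407.45 → $407.
Totals: South Terminal $123 + $372 = $495; Upper Bridge $123 + $1,104 = $1,227; Harbor Reservoir $123 + $879 = $1,002; Riverside Annex $123 + $465 = $588; Granite Corridor $123 + $365 = $488; Hillcrest Greenway $123 + $407 = $530.

South Terminal: $495 | Upper Bridge: $1,227 | Harbor Reservoir: $1,002 | Riverside Annex: $588 | Granite Corridor: $488 | Hillcrest Greenway: $530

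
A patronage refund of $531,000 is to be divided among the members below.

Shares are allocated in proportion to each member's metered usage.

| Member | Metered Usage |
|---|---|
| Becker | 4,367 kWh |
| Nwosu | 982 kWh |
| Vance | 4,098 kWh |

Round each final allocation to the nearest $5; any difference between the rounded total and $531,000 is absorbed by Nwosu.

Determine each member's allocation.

Metered usage total: 9,447.
Raw shares: Becker 4,367/9,447 × $531,000 = 245,461.73; Nwosu 982/9,447 × $531,000 = 55,196.57; Vance 4,098/9,447 × $531,000 = 230,341.70.
Rounded to nearest $5: Becker $245,460; Nwosu $55,195; Vance $230,340. Sum = $530,995.
Difference $531,000 − $530,995 = +$5 applied to Nwosu: Nwosu becomes $55,200.

Becker: $245,460 · Nwosu: $55,200 · Vance: $230,340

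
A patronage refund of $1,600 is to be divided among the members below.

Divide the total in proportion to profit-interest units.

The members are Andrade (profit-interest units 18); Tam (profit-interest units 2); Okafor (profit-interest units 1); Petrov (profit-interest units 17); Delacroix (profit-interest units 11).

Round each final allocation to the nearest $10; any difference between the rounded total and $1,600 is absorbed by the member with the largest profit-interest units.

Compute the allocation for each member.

Combined profit-interest units = 18 + 2 + 1 + 17 + 11 = 49.
Unrounded shares: Andrade 587.76; Tam 65.31; Okafor 32.65; Petrov 555.10; Delacroix 359.18.
Rounded to nearest $10: Andrade $590; Tam $70; Okafor $30; Petrov $560; Delacroix $360. Sum = $1,610.
Difference $1,600 − $1,610 = −$10 applied to largest profit-interest units (Andrade): Andrade becomes $580.

Andrade: $580; Tam: $70; Okafor: $30; Petrov: $560; Delacroix: $360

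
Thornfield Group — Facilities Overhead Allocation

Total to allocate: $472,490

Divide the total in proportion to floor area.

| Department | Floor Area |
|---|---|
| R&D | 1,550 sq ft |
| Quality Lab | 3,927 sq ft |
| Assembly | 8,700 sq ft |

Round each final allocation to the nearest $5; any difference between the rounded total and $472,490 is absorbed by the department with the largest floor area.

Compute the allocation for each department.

R&D: $51,660 · Quality Lab: $130,880 · Assembly: $289,950

Floor area total: 14,177.
Raw shares: R&D 1,550/14,177 × $472,490 = 51,658.28; Quality Lab 3,927/14,177 × $472,490 = 130,878.76; Assembly 8,700/14,177 × $472,490 = 289,952.95.
At nearest $5: R&D $51,660; Quality Lab $130,880; Assembly $289,955. Sum = $472,495.
Difference $472,490 − $472,495 = −$5 applied to largest floor area (Assembly): Assembly becomes $289,950.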